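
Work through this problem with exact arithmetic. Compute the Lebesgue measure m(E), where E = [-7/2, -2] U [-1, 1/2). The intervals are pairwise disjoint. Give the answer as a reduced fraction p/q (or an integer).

For pairwise disjoint intervals, m(union_i I_i) = sum_i m(I_i),
and m is invariant under swapping open/closed endpoints (single points have measure 0).
So m(E) = sum_i (b_i - a_i).
  I_1 has length -2 - (-7/2) = 3/2.
  I_2 has length 1/2 - (-1) = 3/2.
Summing:
  m(E) = 3/2 + 3/2 = 3.

3


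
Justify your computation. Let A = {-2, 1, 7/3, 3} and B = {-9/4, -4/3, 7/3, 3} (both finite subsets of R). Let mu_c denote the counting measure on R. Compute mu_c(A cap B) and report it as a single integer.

Counting measure on a finite set equals cardinality. mu_c(A cap B) = |A cap B| (elements appearing in both).
Enumerating the elements of A that also lie in B gives 2 element(s).
So mu_c(A cap B) = 2.

2


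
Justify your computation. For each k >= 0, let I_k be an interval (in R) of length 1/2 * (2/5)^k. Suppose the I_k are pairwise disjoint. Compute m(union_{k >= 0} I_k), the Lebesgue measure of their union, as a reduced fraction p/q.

By countable additivity of the Lebesgue measure on pairwise disjoint measurable sets,
  m(union_{k >= 0} I_k) = sum_{k >= 0} m(I_k) = sum_{k >= 0} a * r^k,
  with a = 1/2 and r = 2/5.
Since 0 < r = 2/5 < 1, the geometric series converges:
  sum_{k >= 0} a * r^k = a / (1 - r).
  = 1/2 / (1 - 2/5)
  = 1/2 / (3/5)
  = 5/6.

5/6


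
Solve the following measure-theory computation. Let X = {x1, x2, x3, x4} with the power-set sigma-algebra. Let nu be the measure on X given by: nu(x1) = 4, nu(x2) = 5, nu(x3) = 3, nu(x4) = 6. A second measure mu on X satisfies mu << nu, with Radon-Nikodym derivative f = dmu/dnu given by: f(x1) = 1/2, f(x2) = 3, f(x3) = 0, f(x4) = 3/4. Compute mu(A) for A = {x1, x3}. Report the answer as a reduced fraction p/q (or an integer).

By the defining property of the Radon-Nikodym derivative, for every measurable set A,
  mu(A) = integral_A f dnu.
Since nu is a discrete measure concentrated on the atoms of X, the integral over A reduces to the sum
  mu(A) = sum_{x in A} f(x) * nu({x}).
Computing each term:
  x1: f(x1) * nu(x1) = 1/2 * 4 = 2.
  x3: f(x3) * nu(x3) = 0 * 3 = 0.
Summing: mu(A) = 2 + 0 = 2.

2


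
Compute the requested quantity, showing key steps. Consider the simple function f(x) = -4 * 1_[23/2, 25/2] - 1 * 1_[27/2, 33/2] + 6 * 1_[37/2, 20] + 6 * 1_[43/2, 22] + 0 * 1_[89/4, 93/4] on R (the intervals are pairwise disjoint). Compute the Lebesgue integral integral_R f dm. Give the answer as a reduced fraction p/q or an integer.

For a simple function f = sum_i c_i * 1_{A_i} with disjoint A_i,
  integral f dm = sum_i c_i * m(A_i).
Lengths of the A_i:
  m(A_1) = 25/2 - 23/2 = 1.
  m(A_2) = 33/2 - 27/2 = 3.
  m(A_3) = 20 - 37/2 = 3/2.
  m(A_4) = 22 - 43/2 = 1/2.
  m(A_5) = 93/4 - 89/4 = 1.
Contributions c_i * m(A_i):
  (-4) * (1) = -4.
  (-1) * (3) = -3.
  (6) * (3/2) = 9.
  (6) * (1/2) = 3.
  (0) * (1) = 0.
Total: -4 - 3 + 9 + 3 + 0 = 5.

5


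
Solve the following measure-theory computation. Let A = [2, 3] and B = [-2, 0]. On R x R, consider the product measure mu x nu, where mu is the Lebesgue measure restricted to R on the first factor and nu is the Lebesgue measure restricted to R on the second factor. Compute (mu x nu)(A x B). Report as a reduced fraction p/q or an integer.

For a measurable rectangle A x B, the product measure satisfies
  (mu x nu)(A x B) = mu(A) * nu(B).
  mu(A) = 1.
  nu(B) = 2.
  (mu x nu)(A x B) = 1 * 2 = 2.

2


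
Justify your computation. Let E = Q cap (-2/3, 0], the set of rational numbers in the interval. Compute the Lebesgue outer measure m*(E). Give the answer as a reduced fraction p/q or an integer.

Q cap (-2/3, 0] is countable; list its elements as q_1, q_2, ... . Fix eps > 0 and cover the k-th point by an interval of length eps * 2^(-k). The cover has total length eps * sum_{k>=1} 2^(-k) = eps, so by definition of outer measure m*(Q cap (-2/3, 0]) <= eps. Since eps was arbitrary and m* >= 0, the outer measure is 0.

0


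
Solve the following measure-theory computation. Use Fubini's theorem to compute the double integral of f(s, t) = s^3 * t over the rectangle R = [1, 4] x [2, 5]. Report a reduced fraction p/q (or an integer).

f(s, t) is a tensor product of a function of s and a function of t, and both factors are bounded continuous (hence Lebesgue integrable) on the rectangle, so Fubini's theorem applies:
  integral_R f d(m x m) = (integral_a1^b1 s^3 ds) * (integral_a2^b2 t dt).
Inner integral in s: integral_{1}^{4} s^3 ds = (4^4 - 1^4)/4
  = 255/4.
Inner integral in t: integral_{2}^{5} t dt = (5^2 - 2^2)/2
  = 21/2.
Product: (255/4) * (21/2) = 5355/8.

5355/8


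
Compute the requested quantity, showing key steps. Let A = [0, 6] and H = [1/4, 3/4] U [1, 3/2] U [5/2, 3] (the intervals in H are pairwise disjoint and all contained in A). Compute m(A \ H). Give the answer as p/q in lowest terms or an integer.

The ambient interval has length m(A) = 6 - 0 = 6.
Since the holes are disjoint and sit inside A, by finite additivity
  m(H) = sum_i (b_i - a_i), and m(A \ H) = m(A) - m(H).
Computing the hole measures:
  m(H_1) = 3/4 - 1/4 = 1/2.
  m(H_2) = 3/2 - 1 = 1/2.
  m(H_3) = 3 - 5/2 = 1/2.
Summed: m(H) = 1/2 + 1/2 + 1/2 = 3/2.
So m(A \ H) = 6 - 3/2 = 9/2.

9/2


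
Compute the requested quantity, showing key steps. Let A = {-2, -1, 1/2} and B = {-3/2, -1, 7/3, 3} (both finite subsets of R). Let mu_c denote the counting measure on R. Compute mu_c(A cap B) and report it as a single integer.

Counting measure on a finite set equals cardinality. mu_c(A cap B) = |A cap B| (elements appearing in both).
Enumerating the elements of A that also lie in B gives 1 element(s).
So mu_c(A cap B) = 1.

1


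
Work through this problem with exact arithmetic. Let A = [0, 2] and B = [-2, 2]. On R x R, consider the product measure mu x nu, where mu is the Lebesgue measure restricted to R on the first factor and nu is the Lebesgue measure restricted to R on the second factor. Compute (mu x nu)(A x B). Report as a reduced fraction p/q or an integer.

For a measurable rectangle A x B, the product measure satisfies
  (mu x nu)(A x B) = mu(A) * nu(B).
  mu(A) = 2.
  nu(B) = 4.
  (mu x nu)(A x B) = 2 * 4 = 8.

8


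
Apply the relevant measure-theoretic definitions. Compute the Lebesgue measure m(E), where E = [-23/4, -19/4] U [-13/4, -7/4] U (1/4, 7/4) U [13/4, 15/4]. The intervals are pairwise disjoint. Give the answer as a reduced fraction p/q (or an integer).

For pairwise disjoint intervals, m(union_i I_i) = sum_i m(I_i),
and m is invariant under swapping open/closed endpoints (single points have measure 0).
So m(E) = sum_i (b_i - a_i).
  I_1 has length -19/4 - (-23/4) = 1.
  I_2 has length -7/4 - (-13/4) = 3/2.
  I_3 has length 7/4 - 1/4 = 3/2.
  I_4 has length 15/4 - 13/4 = 1/2.
Summing:
  m(E) = 1 + 3/2 + 3/2 + 1/2 = 9/2.

9/2


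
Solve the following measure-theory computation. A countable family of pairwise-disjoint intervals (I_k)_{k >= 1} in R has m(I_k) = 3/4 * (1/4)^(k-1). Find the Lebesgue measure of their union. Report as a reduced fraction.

By countable additivity of the Lebesgue measure on pairwise disjoint measurable sets,
  m(union_{k >= 1} I_k) = sum_{k >= 1} m(I_k) = sum_{k >= 1} a * r^(k-1),
  with a = 3/4 and r = 1/4.
Since 0 < r = 1/4 < 1, the geometric series converges:
  sum_{k >= 1} a * r^(k-1) = a / (1 - r).
  = 3/4 / (1 - 1/4)
  = 3/4 / (3/4)
  = 1.

1


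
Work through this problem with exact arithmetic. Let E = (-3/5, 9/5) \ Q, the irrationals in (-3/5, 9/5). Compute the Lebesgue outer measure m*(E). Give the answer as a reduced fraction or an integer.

The interval I = (-3/5, 9/5) has m(I) = 9/5 - (-3/5) = 12/5 (endpoints are measure-zero, so open/closed/half-open agree). Write I = (I cap Q) u (I \ Q). The rationals in I are countable, so m*(I cap Q) = 0 (cover each rational by intervals whose total length is arbitrarily small). By countable subadditivity m*(I) <= m*(I cap Q) + m*(I \ Q), hence m*(I \ Q) >= m(I) = 12/5. The reverse inequality m*(I \ Q) <= m*(I) = 12/5 is trivial since (I \ Q) is a subset of I. Therefore m*(I \ Q) = 12/5.

12/5


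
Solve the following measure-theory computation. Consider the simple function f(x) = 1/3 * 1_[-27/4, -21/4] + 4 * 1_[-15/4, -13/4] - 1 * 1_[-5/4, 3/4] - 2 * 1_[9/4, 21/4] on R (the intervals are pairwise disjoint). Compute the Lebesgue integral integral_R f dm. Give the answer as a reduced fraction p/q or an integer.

For a simple function f = sum_i c_i * 1_{A_i} with disjoint A_i,
  integral f dm = sum_i c_i * m(A_i).
Lengths of the A_i:
  m(A_1) = -21/4 - (-27/4) = 3/2.
  m(A_2) = -13/4 - (-15/4) = 1/2.
  m(A_3) = 3/4 - (-5/4) = 2.
  m(A_4) = 21/4 - 9/4 = 3.
Contributions c_i * m(A_i):
  (1/3) * (3/2) = 1/2.
  (4) * (1/2) = 2.
  (-1) * (2) = -2.
  (-2) * (3) = -6.
Total: 1/2 + 2 - 2 - 6 = -11/2.

-11/2


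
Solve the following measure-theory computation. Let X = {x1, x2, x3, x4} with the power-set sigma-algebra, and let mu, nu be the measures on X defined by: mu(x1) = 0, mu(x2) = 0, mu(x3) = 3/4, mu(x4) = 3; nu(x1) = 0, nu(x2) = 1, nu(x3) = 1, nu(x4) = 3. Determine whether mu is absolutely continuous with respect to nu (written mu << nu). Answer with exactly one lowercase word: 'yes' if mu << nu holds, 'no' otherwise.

mu << nu means: every nu-null measurable set is also mu-null; equivalently, for every atom x, if nu({x}) = 0 then mu({x}) = 0.
Checking each atom:
  x1: nu = 0, mu = 0 -> consistent with mu << nu.
  x2: nu = 1 > 0 -> no constraint.
  x3: nu = 1 > 0 -> no constraint.
  x4: nu = 3 > 0 -> no constraint.
No atom violates the condition. Therefore mu << nu.

yes


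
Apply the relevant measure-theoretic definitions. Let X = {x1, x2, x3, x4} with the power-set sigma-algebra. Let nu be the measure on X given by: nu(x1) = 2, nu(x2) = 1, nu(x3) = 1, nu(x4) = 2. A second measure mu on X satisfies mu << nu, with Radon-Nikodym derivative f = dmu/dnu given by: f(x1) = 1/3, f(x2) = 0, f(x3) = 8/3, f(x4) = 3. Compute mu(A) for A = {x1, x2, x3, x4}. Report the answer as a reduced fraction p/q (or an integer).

By the defining property of the Radon-Nikodym derivative, for every measurable set A,
  mu(A) = integral_A f dnu.
Since nu is a discrete measure concentrated on the atoms of X, the integral over A reduces to the sum
  mu(A) = sum_{x in A} f(x) * nu({x}).
Computing each term:
  x1: f(x1) * nu(x1) = 1/3 * 2 = 2/3.
  x2: f(x2) * nu(x2) = 0 * 1 = 0.
  x3: f(x3) * nu(x3) = 8/3 * 1 = 8/3.
  x4: f(x4) * nu(x4) = 3 * 2 = 6.
Summing: mu(A) = 2/3 + 0 + 8/3 + 6 = 28/3.

28/3


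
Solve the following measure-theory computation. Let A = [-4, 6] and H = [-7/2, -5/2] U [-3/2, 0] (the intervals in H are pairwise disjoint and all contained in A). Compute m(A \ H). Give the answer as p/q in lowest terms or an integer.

The ambient interval has length m(A) = 6 - (-4) = 10.
Since the holes are disjoint and sit inside A, by finite additivity
  m(H) = sum_i (b_i - a_i), and m(A \ H) = m(A) - m(H).
Computing the hole measures:
  m(H_1) = -5/2 - (-7/2) = 1.
  m(H_2) = 0 - (-3/2) = 3/2.
Summed: m(H) = 1 + 3/2 = 5/2.
So m(A \ H) = 10 - 5/2 = 15/2.

15/2


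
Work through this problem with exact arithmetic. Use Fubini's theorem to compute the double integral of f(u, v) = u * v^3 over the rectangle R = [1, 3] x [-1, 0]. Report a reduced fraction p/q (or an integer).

f(u, v) is a tensor product of a function of u and a function of v, and both factors are bounded continuous (hence Lebesgue integrable) on the rectangle, so Fubini's theorem applies:
  integral_R f d(m x m) = (integral_a1^b1 u du) * (integral_a2^b2 v^3 dv).
Inner integral in u: integral_{1}^{3} u du = (3^2 - 1^2)/2
  = 4.
Inner integral in v: integral_{-1}^{0} v^3 dv = (0^4 - (-1)^4)/4
  = -1/4.
Product: (4) * (-1/4) = -1.

-1


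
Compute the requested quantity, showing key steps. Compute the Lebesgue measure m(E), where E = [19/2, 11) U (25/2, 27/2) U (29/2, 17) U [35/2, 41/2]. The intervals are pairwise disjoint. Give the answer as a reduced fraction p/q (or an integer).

For pairwise disjoint intervals, m(union_i I_i) = sum_i m(I_i),
and m is invariant under swapping open/closed endpoints (single points have measure 0).
So m(E) = sum_i (b_i - a_i).
  I_1 has length 11 - 19/2 = 3/2.
  I_2 has length 27/2 - 25/2 = 1.
  I_3 has length 17 - 29/2 = 5/2.
  I_4 has length 41/2 - 35/2 = 3.
Summing:
  m(E) = 3/2 + 1 + 5/2 + 3 = 8.

8


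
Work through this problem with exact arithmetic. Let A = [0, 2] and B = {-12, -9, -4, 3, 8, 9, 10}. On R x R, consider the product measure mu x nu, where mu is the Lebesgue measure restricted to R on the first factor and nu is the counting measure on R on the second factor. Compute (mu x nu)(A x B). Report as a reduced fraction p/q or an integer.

For a measurable rectangle A x B, the product measure satisfies
  (mu x nu)(A x B) = mu(A) * nu(B).
  mu(A) = 2.
  nu(B) = 7.
  (mu x nu)(A x B) = 2 * 7 = 14.

14


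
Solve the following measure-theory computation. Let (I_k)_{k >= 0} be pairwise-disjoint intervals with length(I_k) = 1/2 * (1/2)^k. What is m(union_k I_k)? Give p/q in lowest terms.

By countable additivity of the Lebesgue measure on pairwise disjoint measurable sets,
  m(union_{k >= 0} I_k) = sum_{k >= 0} m(I_k) = sum_{k >= 0} a * r^k,
  with a = 1/2 and r = 1/2.
Since 0 < r = 1/2 < 1, the geometric series converges:
  sum_{k >= 0} a * r^k = a / (1 - r).
  = 1/2 / (1 - 1/2)
  = 1/2 / (1/2)
  = 1.

1


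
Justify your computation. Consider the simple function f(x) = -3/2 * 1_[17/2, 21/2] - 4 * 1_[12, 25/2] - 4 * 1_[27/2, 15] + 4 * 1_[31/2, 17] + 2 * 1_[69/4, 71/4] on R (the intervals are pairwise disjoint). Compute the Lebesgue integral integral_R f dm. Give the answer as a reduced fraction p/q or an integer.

For a simple function f = sum_i c_i * 1_{A_i} with disjoint A_i,
  integral f dm = sum_i c_i * m(A_i).
Lengths of the A_i:
  m(A_1) = 21/2 - 17/2 = 2.
  m(A_2) = 25/2 - 12 = 1/2.
  m(A_3) = 15 - 27/2 = 3/2.
  m(A_4) = 17 - 31/2 = 3/2.
  m(A_5) = 71/4 - 69/4 = 1/2.
Contributions c_i * m(A_i):
  (-3/2) * (2) = -3.
  (-4) * (1/2) = -2.
  (-4) * (3/2) = -6.
  (4) * (3/2) = 6.
  (2) * (1/2) = 1.
Total: -3 - 2 - 6 + 6 + 1 = -4.

-4


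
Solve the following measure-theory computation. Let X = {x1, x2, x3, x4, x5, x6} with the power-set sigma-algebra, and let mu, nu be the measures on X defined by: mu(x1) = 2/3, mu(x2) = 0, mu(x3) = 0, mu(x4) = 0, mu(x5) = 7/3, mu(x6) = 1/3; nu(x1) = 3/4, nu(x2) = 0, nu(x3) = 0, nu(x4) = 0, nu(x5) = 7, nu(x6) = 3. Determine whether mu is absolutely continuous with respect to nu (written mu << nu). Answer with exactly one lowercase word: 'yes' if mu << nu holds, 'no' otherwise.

mu << nu means: every nu-null measurable set is also mu-null; equivalently, for every atom x, if nu({x}) = 0 then mu({x}) = 0.
Checking each atom:
  x1: nu = 3/4 > 0 -> no constraint.
  x2: nu = 0, mu = 0 -> consistent with mu << nu.
  x3: nu = 0, mu = 0 -> consistent with mu << nu.
  x4: nu = 0, mu = 0 -> consistent with mu << nu.
  x5: nu = 7 > 0 -> no constraint.
  x6: nu = 3 > 0 -> no constraint.
No atom violates the condition. Therefore mu << nu.

yes


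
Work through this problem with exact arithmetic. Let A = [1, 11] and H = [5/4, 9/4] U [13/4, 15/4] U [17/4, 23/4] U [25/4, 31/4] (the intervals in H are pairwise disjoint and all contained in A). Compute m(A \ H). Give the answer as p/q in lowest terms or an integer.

The ambient interval has length m(A) = 11 - 1 = 10.
Since the holes are disjoint and sit inside A, by finite additivity
  m(H) = sum_i (b_i - a_i), and m(A \ H) = m(A) - m(H).
Computing the hole measures:
  m(H_1) = 9/4 - 5/4 = 1.
  m(H_2) = 15/4 - 13/4 = 1/2.
  m(H_3) = 23/4 - 17/4 = 3/2.
  m(H_4) = 31/4 - 25/4 = 3/2.
Summed: m(H) = 1 + 1/2 + 3/2 + 3/2 = 9/2.
So m(A \ H) = 10 - 9/2 = 11/2.

11/2


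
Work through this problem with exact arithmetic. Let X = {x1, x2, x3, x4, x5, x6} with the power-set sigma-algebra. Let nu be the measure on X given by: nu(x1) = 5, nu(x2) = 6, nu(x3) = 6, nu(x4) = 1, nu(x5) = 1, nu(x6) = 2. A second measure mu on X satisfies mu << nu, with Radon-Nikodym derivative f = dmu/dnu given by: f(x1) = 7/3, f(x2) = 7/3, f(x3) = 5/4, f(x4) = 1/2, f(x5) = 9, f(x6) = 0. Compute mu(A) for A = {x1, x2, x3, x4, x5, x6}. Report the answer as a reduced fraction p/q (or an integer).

By the defining property of the Radon-Nikodym derivative, for every measurable set A,
  mu(A) = integral_A f dnu.
Since nu is a discrete measure concentrated on the atoms of X, the integral over A reduces to the sum
  mu(A) = sum_{x in A} f(x) * nu({x}).
Computing each term:
  x1: f(x1) * nu(x1) = 7/3 * 5 = 35/3.
  x2: f(x2) * nu(x2) = 7/3 * 6 = 14.
  x3: f(x3) * nu(x3) = 5/4 * 6 = 15/2.
  x4: f(x4) * nu(x4) = 1/2 * 1 = 1/2.
  x5: f(x5) * nu(x5) = 9 * 1 = 9.
  x6: f(x6) * nu(x6) = 0 * 2 = 0.
Summing: mu(A) = 35/3 + 14 + 15/2 + 1/2 + 9 + 0 = 128/3.

128/3


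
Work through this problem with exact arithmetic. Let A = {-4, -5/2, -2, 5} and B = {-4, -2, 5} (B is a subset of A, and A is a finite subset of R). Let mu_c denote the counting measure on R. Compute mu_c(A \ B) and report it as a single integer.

Counting measure assigns mu_c(E) = |E| (number of elements) when E is finite. For B subset A, A \ B is the set of elements of A not in B, so |A \ B| = |A| - |B|.
|A| = 4, |B| = 3, so mu_c(A \ B) = 4 - 3 = 1.

1


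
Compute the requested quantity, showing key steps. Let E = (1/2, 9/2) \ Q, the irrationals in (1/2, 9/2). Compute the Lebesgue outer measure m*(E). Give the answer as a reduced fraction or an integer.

The interval I = (1/2, 9/2) has m(I) = 9/2 - 1/2 = 4 (endpoints are measure-zero, so open/closed/half-open agree). Write I = (I cap Q) u (I \ Q). The rationals in I are countable, so m*(I cap Q) = 0 (cover each rational by intervals whose total length is arbitrarily small). By countable subadditivity m*(I) <= m*(I cap Q) + m*(I \ Q), hence m*(I \ Q) >= m(I) = 4. The reverse inequality m*(I \ Q) <= m*(I) = 4 is trivial since (I \ Q) is a subset of I. Therefore m*(I \ Q) = 4.

4


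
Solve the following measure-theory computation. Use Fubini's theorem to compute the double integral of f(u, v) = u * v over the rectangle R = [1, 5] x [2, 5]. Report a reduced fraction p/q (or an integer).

f(u, v) is a tensor product of a function of u and a function of v, and both factors are bounded continuous (hence Lebesgue integrable) on the rectangle, so Fubini's theorem applies:
  integral_R f d(m x m) = (integral_a1^b1 u du) * (integral_a2^b2 v dv).
Inner integral in u: integral_{1}^{5} u du = (5^2 - 1^2)/2
  = 12.
Inner integral in v: integral_{2}^{5} v dv = (5^2 - 2^2)/2
  = 21/2.
Product: (12) * (21/2) = 126.

126


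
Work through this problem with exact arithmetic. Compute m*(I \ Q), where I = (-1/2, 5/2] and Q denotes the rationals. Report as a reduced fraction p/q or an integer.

The interval I = (-1/2, 5/2] has m(I) = 5/2 - (-1/2) = 3 (endpoints are measure-zero, so open/closed/half-open agree). Write I = (I cap Q) u (I \ Q). The rationals in I are countable, so m*(I cap Q) = 0 (cover each rational by intervals whose total length is arbitrarily small). By countable subadditivity m*(I) <= m*(I cap Q) + m*(I \ Q), hence m*(I \ Q) >= m(I) = 3. The reverse inequality m*(I \ Q) <= m*(I) = 3 is trivial since (I \ Q) is a subset of I. Therefore m*(I \ Q) = 3.

3


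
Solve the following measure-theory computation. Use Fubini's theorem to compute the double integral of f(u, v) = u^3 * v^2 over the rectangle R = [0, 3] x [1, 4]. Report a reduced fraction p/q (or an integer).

f(u, v) is a tensor product of a function of u and a function of v, and both factors are bounded continuous (hence Lebesgue integrable) on the rectangle, so Fubini's theorem applies:
  integral_R f d(m x m) = (integral_a1^b1 u^3 du) * (integral_a2^b2 v^2 dv).
Inner integral in u: integral_{0}^{3} u^3 du = (3^4 - 0^4)/4
  = 81/4.
Inner integral in v: integral_{1}^{4} v^2 dv = (4^3 - 1^3)/3
  = 21.
Product: (81/4) * (21) = 1701/4.

1701/4


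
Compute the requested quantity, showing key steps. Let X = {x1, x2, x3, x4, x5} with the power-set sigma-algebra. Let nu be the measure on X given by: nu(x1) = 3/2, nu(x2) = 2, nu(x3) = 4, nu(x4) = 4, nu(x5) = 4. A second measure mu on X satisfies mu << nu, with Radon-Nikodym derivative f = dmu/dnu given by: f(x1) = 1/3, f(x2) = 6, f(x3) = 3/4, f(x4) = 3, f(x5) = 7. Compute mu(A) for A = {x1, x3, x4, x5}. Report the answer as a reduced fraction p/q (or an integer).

By the defining property of the Radon-Nikodym derivative, for every measurable set A,
  mu(A) = integral_A f dnu.
Since nu is a discrete measure concentrated on the atoms of X, the integral over A reduces to the sum
  mu(A) = sum_{x in A} f(x) * nu({x}).
Computing each term:
  x1: f(x1) * nu(x1) = 1/3 * 3/2 = 1/2.
  x3: f(x3) * nu(x3) = 3/4 * 4 = 3.
  x4: f(x4) * nu(x4) = 3 * 4 = 12.
  x5: f(x5) * nu(x5) = 7 * 4 = 28.
Summing: mu(A) = 1/2 + 3 + 12 + 28 = 87/2.

87/2


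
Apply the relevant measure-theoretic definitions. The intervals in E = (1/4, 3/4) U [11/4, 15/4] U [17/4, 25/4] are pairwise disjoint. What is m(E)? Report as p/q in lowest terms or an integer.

For pairwise disjoint intervals, m(union_i I_i) = sum_i m(I_i),
and m is invariant under swapping open/closed endpoints (single points have measure 0).
So m(E) = sum_i (b_i - a_i).
  I_1 has length 3/4 - 1/4 = 1/2.
  I_2 has length 15/4 - 11/4 = 1.
  I_3 has length 25/4 - 17/4 = 2.
Summing:
  m(E) = 1/2 + 1 + 2 = 7/2.

7/2


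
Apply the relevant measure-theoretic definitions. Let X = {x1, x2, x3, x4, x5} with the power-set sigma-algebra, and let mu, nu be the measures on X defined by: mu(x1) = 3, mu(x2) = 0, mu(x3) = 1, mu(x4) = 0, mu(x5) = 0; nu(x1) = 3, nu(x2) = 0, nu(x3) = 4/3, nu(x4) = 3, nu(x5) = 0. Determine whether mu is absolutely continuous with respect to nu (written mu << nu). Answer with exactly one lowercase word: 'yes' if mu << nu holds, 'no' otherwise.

mu << nu means: every nu-null measurable set is also mu-null; equivalently, for every atom x, if nu({x}) = 0 then mu({x}) = 0.
Checking each atom:
  x1: nu = 3 > 0 -> no constraint.
  x2: nu = 0, mu = 0 -> consistent with mu << nu.
  x3: nu = 4/3 > 0 -> no constraint.
  x4: nu = 3 > 0 -> no constraint.
  x5: nu = 0, mu = 0 -> consistent with mu << nu.
No atom violates the condition. Therefore mu << nu.

yes


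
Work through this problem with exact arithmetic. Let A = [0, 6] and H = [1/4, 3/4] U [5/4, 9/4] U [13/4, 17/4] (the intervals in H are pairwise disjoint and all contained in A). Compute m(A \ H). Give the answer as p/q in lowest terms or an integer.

The ambient interval has length m(A) = 6 - 0 = 6.
Since the holes are disjoint and sit inside A, by finite additivity
  m(H) = sum_i (b_i - a_i), and m(A \ H) = m(A) - m(H).
Computing the hole measures:
  m(H_1) = 3/4 - 1/4 = 1/2.
  m(H_2) = 9/4 - 5/4 = 1.
  m(H_3) = 17/4 - 13/4 = 1.
Summed: m(H) = 1/2 + 1 + 1 = 5/2.
So m(A \ H) = 6 - 5/2 = 7/2.

7/2


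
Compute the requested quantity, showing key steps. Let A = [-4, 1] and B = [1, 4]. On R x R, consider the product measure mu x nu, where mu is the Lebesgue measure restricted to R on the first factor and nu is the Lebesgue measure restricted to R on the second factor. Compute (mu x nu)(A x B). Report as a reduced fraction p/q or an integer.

For a measurable rectangle A x B, the product measure satisfies
  (mu x nu)(A x B) = mu(A) * nu(B).
  mu(A) = 5.
  nu(B) = 3.
  (mu x nu)(A x B) = 5 * 3 = 15.

15


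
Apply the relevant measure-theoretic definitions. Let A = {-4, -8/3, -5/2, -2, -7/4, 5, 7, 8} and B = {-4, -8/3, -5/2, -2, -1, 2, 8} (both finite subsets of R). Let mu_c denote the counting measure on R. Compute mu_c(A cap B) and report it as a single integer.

Counting measure on a finite set equals cardinality. mu_c(A cap B) = |A cap B| (elements appearing in both).
Enumerating the elements of A that also lie in B gives 5 element(s).
So mu_c(A cap B) = 5.

5


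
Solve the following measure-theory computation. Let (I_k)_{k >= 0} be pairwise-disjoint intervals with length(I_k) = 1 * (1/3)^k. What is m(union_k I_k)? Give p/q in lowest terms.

By countable additivity of the Lebesgue measure on pairwise disjoint measurable sets,
  m(union_{k >= 0} I_k) = sum_{k >= 0} m(I_k) = sum_{k >= 0} a * r^k,
  with a = 1 and r = 1/3.
Since 0 < r = 1/3 < 1, the geometric series converges:
  sum_{k >= 0} a * r^k = a / (1 - r).
  = 1 / (1 - 1/3)
  = 1 / (2/3)
  = 3/2.

3/2


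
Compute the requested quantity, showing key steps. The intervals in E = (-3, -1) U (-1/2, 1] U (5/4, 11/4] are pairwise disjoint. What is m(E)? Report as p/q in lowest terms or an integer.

For pairwise disjoint intervals, m(union_i I_i) = sum_i m(I_i),
and m is invariant under swapping open/closed endpoints (single points have measure 0).
So m(E) = sum_i (b_i - a_i).
  I_1 has length -1 - (-3) = 2.
  I_2 has length 1 - (-1/2) = 3/2.
  I_3 has length 11/4 - 5/4 = 3/2.
Summing:
  m(E) = 2 + 3/2 + 3/2 = 5.

5


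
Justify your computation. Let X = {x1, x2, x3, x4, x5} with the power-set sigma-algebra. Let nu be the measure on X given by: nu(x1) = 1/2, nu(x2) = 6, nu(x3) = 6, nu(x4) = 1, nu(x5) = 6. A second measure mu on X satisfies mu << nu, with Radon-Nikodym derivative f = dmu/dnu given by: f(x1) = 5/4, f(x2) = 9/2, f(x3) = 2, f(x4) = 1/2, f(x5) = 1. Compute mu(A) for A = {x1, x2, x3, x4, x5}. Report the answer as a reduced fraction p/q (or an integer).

By the defining property of the Radon-Nikodym derivative, for every measurable set A,
  mu(A) = integral_A f dnu.
Since nu is a discrete measure concentrated on the atoms of X, the integral over A reduces to the sum
  mu(A) = sum_{x in A} f(x) * nu({x}).
Computing each term:
  x1: f(x1) * nu(x1) = 5/4 * 1/2 = 5/8.
  x2: f(x2) * nu(x2) = 9/2 * 6 = 27.
  x3: f(x3) * nu(x3) = 2 * 6 = 12.
  x4: f(x4) * nu(x4) = 1/2 * 1 = 1/2.
  x5: f(x5) * nu(x5) = 1 * 6 = 6.
Summing: mu(A) = 5/8 + 27 + 12 + 1/2 + 6 = 369/8.

369/8


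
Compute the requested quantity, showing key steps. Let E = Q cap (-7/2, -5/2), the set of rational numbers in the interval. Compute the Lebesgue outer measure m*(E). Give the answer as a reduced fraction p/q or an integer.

E = Q cap (-7/2, -5/2) is a subset of Q, which is countable. Enumerate Q = {q_1, q_2, ...}; for any eps > 0, cover q_k by the open interval (q_k - eps/2^(k+1), q_k + eps/2^(k+1)), of length eps/2^k. The total cover length is sum_{k>=1} eps/2^k = eps. Hence m*(E) <= m*(Q) <= eps for every eps > 0, and since outer measure is non-negative, m*(E) = 0.

0


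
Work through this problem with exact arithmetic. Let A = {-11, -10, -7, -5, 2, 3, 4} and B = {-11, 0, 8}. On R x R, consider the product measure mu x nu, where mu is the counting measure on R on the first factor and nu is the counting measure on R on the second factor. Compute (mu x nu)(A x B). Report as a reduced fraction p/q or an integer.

For a measurable rectangle A x B, the product measure satisfies
  (mu x nu)(A x B) = mu(A) * nu(B).
  mu(A) = 7.
  nu(B) = 3.
  (mu x nu)(A x B) = 7 * 3 = 21.

21


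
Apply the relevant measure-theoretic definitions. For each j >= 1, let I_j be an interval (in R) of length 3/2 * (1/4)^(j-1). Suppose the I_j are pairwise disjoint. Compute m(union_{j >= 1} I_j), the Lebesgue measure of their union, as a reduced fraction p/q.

By countable additivity of the Lebesgue measure on pairwise disjoint measurable sets,
  m(union_{j >= 1} I_j) = sum_{j >= 1} m(I_j) = sum_{j >= 1} a * r^(j-1),
  with a = 3/2 and r = 1/4.
Since 0 < r = 1/4 < 1, the geometric series converges:
  sum_{j >= 1} a * r^(j-1) = a / (1 - r).
  = 3/2 / (1 - 1/4)
  = 3/2 / (3/4)
  = 2.

2


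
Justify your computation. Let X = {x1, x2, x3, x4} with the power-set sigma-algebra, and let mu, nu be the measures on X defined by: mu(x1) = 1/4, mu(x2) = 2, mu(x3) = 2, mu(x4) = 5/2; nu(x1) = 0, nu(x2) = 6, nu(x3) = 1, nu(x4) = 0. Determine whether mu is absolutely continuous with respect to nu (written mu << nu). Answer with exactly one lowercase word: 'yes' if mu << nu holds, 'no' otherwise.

mu << nu means: every nu-null measurable set is also mu-null; equivalently, for every atom x, if nu({x}) = 0 then mu({x}) = 0.
Checking each atom:
  x1: nu = 0, mu = 1/4 > 0 -> violates mu << nu.
  x2: nu = 6 > 0 -> no constraint.
  x3: nu = 1 > 0 -> no constraint.
  x4: nu = 0, mu = 5/2 > 0 -> violates mu << nu.
The atom(s) x1, x4 violate the condition (nu = 0 but mu > 0). Therefore mu is NOT absolutely continuous w.r.t. nu.

no


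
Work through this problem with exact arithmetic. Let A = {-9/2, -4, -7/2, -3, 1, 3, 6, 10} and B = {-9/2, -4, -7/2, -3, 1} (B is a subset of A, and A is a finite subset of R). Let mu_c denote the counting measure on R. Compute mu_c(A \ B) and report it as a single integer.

Counting measure assigns mu_c(E) = |E| (number of elements) when E is finite. For B subset A, A \ B is the set of elements of A not in B, so |A \ B| = |A| - |B|.
|A| = 8, |B| = 5, so mu_c(A \ B) = 8 - 5 = 3.

3


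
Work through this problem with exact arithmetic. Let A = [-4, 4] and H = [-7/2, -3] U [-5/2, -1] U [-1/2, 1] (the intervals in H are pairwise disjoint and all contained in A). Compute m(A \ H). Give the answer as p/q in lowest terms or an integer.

The ambient interval has length m(A) = 4 - (-4) = 8.
Since the holes are disjoint and sit inside A, by finite additivity
  m(H) = sum_i (b_i - a_i), and m(A \ H) = m(A) - m(H).
Computing the hole measures:
  m(H_1) = -3 - (-7/2) = 1/2.
  m(H_2) = -1 - (-5/2) = 3/2.
  m(H_3) = 1 - (-1/2) = 3/2.
Summed: m(H) = 1/2 + 3/2 + 3/2 = 7/2.
So m(A \ H) = 8 - 7/2 = 9/2.

9/2


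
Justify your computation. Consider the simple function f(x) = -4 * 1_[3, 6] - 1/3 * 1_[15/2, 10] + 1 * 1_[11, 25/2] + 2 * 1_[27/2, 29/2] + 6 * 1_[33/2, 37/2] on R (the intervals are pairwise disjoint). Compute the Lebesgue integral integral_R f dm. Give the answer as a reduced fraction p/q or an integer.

For a simple function f = sum_i c_i * 1_{A_i} with disjoint A_i,
  integral f dm = sum_i c_i * m(A_i).
Lengths of the A_i:
  m(A_1) = 6 - 3 = 3.
  m(A_2) = 10 - 15/2 = 5/2.
  m(A_3) = 25/2 - 11 = 3/2.
  m(A_4) = 29/2 - 27/2 = 1.
  m(A_5) = 37/2 - 33/2 = 2.
Contributions c_i * m(A_i):
  (-4) * (3) = -12.
  (-1/3) * (5/2) = -5/6.
  (1) * (3/2) = 3/2.
  (2) * (1) = 2.
  (6) * (2) = 12.
Total: -12 - 5/6 + 3/2 + 2 + 12 = 8/3.

8/3


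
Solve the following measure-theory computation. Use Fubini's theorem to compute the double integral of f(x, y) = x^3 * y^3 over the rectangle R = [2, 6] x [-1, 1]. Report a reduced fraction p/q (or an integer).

f(x, y) is a tensor product of a function of x and a function of y, and both factors are bounded continuous (hence Lebesgue integrable) on the rectangle, so Fubini's theorem applies:
  integral_R f d(m x m) = (integral_a1^b1 x^3 dx) * (integral_a2^b2 y^3 dy).
Inner integral in x: integral_{2}^{6} x^3 dx = (6^4 - 2^4)/4
  = 320.
Inner integral in y: integral_{-1}^{1} y^3 dy = (1^4 - (-1)^4)/4
  = 0.
Product: (320) * (0) = 0.

0


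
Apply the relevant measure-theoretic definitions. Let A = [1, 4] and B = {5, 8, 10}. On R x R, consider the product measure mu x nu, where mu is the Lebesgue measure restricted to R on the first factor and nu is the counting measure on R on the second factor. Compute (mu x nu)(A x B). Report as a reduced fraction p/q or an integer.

For a measurable rectangle A x B, the product measure satisfies
  (mu x nu)(A x B) = mu(A) * nu(B).
  mu(A) = 3.
  nu(B) = 3.
  (mu x nu)(A x B) = 3 * 3 = 9.

9


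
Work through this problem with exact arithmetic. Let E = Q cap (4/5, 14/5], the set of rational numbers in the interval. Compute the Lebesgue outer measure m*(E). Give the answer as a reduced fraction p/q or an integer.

The set Q cap (4/5, 14/5] is countable (a subset of the countable set Q). Lebesgue outer measure of any countable set is 0: each singleton {q} has m*({q}) = 0, and by countable subadditivity m*(union_k {q_k}) <= sum_k m*({q_k}) = sum_k 0 = 0. The reverse inequality m*(E) >= 0 is automatic. So m*(Q cap (4/5, 14/5]) = 0.

0


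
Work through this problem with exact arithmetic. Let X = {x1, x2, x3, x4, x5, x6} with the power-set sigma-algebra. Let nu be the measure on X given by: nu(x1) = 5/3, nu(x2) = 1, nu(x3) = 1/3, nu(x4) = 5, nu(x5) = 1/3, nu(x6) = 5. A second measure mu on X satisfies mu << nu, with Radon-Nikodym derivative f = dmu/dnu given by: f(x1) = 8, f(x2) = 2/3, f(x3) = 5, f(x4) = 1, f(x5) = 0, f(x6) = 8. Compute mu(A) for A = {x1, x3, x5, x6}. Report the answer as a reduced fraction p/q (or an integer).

By the defining property of the Radon-Nikodym derivative, for every measurable set A,
  mu(A) = integral_A f dnu.
Since nu is a discrete measure concentrated on the atoms of X, the integral over A reduces to the sum
  mu(A) = sum_{x in A} f(x) * nu({x}).
Computing each term:
  x1: f(x1) * nu(x1) = 8 * 5/3 = 40/3.
  x3: f(x3) * nu(x3) = 5 * 1/3 = 5/3.
  x5: f(x5) * nu(x5) = 0 * 1/3 = 0.
  x6: f(x6) * nu(x6) = 8 * 5 = 40.
Summing: mu(A) = 40/3 + 5/3 + 0 + 40 = 55.

55


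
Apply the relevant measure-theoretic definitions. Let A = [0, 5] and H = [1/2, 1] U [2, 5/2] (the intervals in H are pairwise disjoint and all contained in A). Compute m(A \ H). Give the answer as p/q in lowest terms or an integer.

The ambient interval has length m(A) = 5 - 0 = 5.
Since the holes are disjoint and sit inside A, by finite additivity
  m(H) = sum_i (b_i - a_i), and m(A \ H) = m(A) - m(H).
Computing the hole measures:
  m(H_1) = 1 - 1/2 = 1/2.
  m(H_2) = 5/2 - 2 = 1/2.
Summed: m(H) = 1/2 + 1/2 = 1.
So m(A \ H) = 5 - 1 = 4.

4


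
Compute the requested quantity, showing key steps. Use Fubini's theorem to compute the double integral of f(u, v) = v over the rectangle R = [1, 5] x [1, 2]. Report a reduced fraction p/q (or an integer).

f(u, v) is a tensor product of a function of u and a function of v, and both factors are bounded continuous (hence Lebesgue integrable) on the rectangle, so Fubini's theorem applies:
  integral_R f d(m x m) = (integral_a1^b1 1 du) * (integral_a2^b2 v dv).
Inner integral in u: integral_{1}^{5} 1 du = (5^1 - 1^1)/1
  = 4.
Inner integral in v: integral_{1}^{2} v dv = (2^2 - 1^2)/2
  = 3/2.
Product: (4) * (3/2) = 6.

6


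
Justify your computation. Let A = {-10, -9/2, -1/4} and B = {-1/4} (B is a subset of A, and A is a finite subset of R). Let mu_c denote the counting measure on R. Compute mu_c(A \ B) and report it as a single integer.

Counting measure assigns mu_c(E) = |E| (number of elements) when E is finite. For B subset A, A \ B is the set of elements of A not in B, so |A \ B| = |A| - |B|.
|A| = 3, |B| = 1, so mu_c(A \ B) = 3 - 1 = 2.

2


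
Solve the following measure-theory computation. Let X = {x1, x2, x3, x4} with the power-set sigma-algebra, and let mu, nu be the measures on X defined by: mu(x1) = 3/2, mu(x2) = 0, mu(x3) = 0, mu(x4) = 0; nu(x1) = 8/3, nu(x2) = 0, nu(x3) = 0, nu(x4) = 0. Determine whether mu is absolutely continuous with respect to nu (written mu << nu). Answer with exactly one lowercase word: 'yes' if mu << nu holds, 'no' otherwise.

mu << nu means: every nu-null measurable set is also mu-null; equivalently, for every atom x, if nu({x}) = 0 then mu({x}) = 0.
Checking each atom:
  x1: nu = 8/3 > 0 -> no constraint.
  x2: nu = 0, mu = 0 -> consistent with mu << nu.
  x3: nu = 0, mu = 0 -> consistent with mu << nu.
  x4: nu = 0, mu = 0 -> consistent with mu << nu.
No atom violates the condition. Therefore mu << nu.

yes


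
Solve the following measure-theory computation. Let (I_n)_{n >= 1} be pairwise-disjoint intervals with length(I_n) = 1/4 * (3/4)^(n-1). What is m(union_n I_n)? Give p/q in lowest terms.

By countable additivity of the Lebesgue measure on pairwise disjoint measurable sets,
  m(union_{n >= 1} I_n) = sum_{n >= 1} m(I_n) = sum_{n >= 1} a * r^(n-1),
  with a = 1/4 and r = 3/4.
Since 0 < r = 3/4 < 1, the geometric series converges:
  sum_{n >= 1} a * r^(n-1) = a / (1 - r).
  = 1/4 / (1 - 3/4)
  = 1/4 / (1/4)
  = 1.

1


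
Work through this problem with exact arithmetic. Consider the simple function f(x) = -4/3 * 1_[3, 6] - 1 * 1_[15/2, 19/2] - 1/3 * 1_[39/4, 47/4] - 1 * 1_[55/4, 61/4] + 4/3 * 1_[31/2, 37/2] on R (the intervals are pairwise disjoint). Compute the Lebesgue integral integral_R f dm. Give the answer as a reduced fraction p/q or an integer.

For a simple function f = sum_i c_i * 1_{A_i} with disjoint A_i,
  integral f dm = sum_i c_i * m(A_i).
Lengths of the A_i:
  m(A_1) = 6 - 3 = 3.
  m(A_2) = 19/2 - 15/2 = 2.
  m(A_3) = 47/4 - 39/4 = 2.
  m(A_4) = 61/4 - 55/4 = 3/2.
  m(A_5) = 37/2 - 31/2 = 3.
Contributions c_i * m(A_i):
  (-4/3) * (3) = -4.
  (-1) * (2) = -2.
  (-1/3) * (2) = -2/3.
  (-1) * (3/2) = -3/2.
  (4/3) * (3) = 4.
Total: -4 - 2 - 2/3 - 3/2 + 4 = -25/6.

-25/6


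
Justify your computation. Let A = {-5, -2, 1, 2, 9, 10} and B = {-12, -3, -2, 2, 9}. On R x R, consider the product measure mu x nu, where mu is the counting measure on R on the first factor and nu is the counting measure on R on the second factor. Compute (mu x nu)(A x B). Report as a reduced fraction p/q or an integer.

For a measurable rectangle A x B, the product measure satisfies
  (mu x nu)(A x B) = mu(A) * nu(B).
  mu(A) = 6.
  nu(B) = 5.
  (mu x nu)(A x B) = 6 * 5 = 30.

30


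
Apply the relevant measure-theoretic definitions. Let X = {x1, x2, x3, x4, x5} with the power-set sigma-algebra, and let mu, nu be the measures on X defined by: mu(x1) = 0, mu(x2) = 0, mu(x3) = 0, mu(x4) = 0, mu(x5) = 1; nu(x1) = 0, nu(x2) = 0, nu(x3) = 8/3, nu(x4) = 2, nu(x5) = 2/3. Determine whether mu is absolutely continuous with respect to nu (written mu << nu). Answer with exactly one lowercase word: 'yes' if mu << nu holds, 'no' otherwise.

mu << nu means: every nu-null measurable set is also mu-null; equivalently, for every atom x, if nu({x}) = 0 then mu({x}) = 0.
Checking each atom:
  x1: nu = 0, mu = 0 -> consistent with mu << nu.
  x2: nu = 0, mu = 0 -> consistent with mu << nu.
  x3: nu = 8/3 > 0 -> no constraint.
  x4: nu = 2 > 0 -> no constraint.
  x5: nu = 2/3 > 0 -> no constraint.
No atom violates the condition. Therefore mu << nu.

yes


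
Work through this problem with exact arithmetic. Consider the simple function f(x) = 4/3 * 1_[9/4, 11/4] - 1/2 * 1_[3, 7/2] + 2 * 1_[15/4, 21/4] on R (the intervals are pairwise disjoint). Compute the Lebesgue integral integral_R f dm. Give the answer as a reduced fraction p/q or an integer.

For a simple function f = sum_i c_i * 1_{A_i} with disjoint A_i,
  integral f dm = sum_i c_i * m(A_i).
Lengths of the A_i:
  m(A_1) = 11/4 - 9/4 = 1/2.
  m(A_2) = 7/2 - 3 = 1/2.
  m(A_3) = 21/4 - 15/4 = 3/2.
Contributions c_i * m(A_i):
  (4/3) * (1/2) = 2/3.
  (-1/2) * (1/2) = -1/4.
  (2) * (3/2) = 3.
Total: 2/3 - 1/4 + 3 = 41/12.

41/12


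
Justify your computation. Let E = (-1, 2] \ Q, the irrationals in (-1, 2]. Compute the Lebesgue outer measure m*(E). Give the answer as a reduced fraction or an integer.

The interval I = (-1, 2] has m(I) = 2 - (-1) = 3 (endpoints are measure-zero, so open/closed/half-open agree). Write I = (I cap Q) u (I \ Q). The rationals in I are countable, so m*(I cap Q) = 0 (cover each rational by intervals whose total length is arbitrarily small). By countable subadditivity m*(I) <= m*(I cap Q) + m*(I \ Q), hence m*(I \ Q) >= m(I) = 3. The reverse inequality m*(I \ Q) <= m*(I) = 3 is trivial since (I \ Q) is a subset of I. Therefore m*(I \ Q) = 3.

3


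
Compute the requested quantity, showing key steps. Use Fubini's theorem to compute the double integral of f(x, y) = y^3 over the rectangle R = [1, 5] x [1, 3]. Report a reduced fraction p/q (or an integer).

f(x, y) is a tensor product of a function of x and a function of y, and both factors are bounded continuous (hence Lebesgue integrable) on the rectangle, so Fubini's theorem applies:
  integral_R f d(m x m) = (integral_a1^b1 1 dx) * (integral_a2^b2 y^3 dy).
Inner integral in x: integral_{1}^{5} 1 dx = (5^1 - 1^1)/1
  = 4.
Inner integral in y: integral_{1}^{3} y^3 dy = (3^4 - 1^4)/4
  = 20.
Product: (4) * (20) = 80.

80


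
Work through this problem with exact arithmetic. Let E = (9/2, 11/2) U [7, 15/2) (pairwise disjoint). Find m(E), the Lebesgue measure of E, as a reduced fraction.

For pairwise disjoint intervals, m(union_i I_i) = sum_i m(I_i),
and m is invariant under swapping open/closed endpoints (single points have measure 0).
So m(E) = sum_i (b_i - a_i).
  I_1 has length 11/2 - 9/2 = 1.
  I_2 has length 15/2 - 7 = 1/2.
Summing:
  m(E) = 1 + 1/2 = 3/2.

3/2
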